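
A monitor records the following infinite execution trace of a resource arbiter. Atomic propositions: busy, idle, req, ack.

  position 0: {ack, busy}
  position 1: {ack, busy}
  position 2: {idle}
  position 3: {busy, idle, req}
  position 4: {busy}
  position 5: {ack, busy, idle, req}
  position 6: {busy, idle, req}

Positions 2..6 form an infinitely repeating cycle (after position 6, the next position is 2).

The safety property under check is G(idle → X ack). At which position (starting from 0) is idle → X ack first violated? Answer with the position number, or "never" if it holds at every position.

Check idle → X ack at each position in order: 0 ✓, 1 ✓.
At position 2 the labels are {idle} and the next position 3 has {busy, idle, req}, so idle → X ack is false there. This is the first violation.

2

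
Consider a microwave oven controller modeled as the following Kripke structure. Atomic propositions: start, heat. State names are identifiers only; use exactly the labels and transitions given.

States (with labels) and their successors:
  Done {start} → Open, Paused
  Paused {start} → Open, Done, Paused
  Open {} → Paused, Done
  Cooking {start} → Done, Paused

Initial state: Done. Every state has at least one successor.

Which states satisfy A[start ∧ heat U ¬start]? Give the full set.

States satisfying start ∧ heat: ∅.
States satisfying ¬start: {Open}.
States satisfying A[start ∧ heat U ¬start]: {Open}.

{Open}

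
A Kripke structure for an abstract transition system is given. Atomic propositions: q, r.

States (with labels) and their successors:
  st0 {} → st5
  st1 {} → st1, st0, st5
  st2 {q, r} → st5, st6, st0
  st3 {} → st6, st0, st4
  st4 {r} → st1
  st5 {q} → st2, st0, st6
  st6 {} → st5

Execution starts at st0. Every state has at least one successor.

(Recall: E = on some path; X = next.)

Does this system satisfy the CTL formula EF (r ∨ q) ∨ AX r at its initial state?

States satisfying r ∨ q: {st2, st4, st5}.
States satisfying EF (r ∨ q): {st0, st1, st2, st3, st4, st5, st6}.
States satisfying r: {st2, st4}.
States satisfying AX r: ∅.
States satisfying EF (r ∨ q) ∨ AX r: {st0, st1, st2, st3, st4, st5, st6}.
st0 ∈ Sat(EF (r ∨ q) ∨ AX r).

Holds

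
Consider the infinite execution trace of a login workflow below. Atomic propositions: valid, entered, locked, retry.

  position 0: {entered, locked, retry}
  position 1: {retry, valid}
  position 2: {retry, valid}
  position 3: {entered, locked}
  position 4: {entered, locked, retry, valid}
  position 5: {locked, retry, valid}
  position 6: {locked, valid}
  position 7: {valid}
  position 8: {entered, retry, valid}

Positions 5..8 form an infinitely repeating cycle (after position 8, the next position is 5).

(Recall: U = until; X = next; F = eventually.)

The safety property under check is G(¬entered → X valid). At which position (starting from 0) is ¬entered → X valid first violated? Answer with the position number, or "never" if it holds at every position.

Check ¬entered → X valid at each position in order: 0 ✓, 1 ✓.
At position 2 the labels are {retry, valid} and the next position 3 has {entered, locked}, so ¬entered → X valid is false there. This is the first violation.

2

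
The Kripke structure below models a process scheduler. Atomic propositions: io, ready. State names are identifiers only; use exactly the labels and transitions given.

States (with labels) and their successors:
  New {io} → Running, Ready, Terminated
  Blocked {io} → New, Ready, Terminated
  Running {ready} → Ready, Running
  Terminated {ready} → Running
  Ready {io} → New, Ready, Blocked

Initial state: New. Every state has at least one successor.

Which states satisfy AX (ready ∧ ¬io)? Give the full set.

{Terminated}

States satisfying ready ∧ ¬io: {Running, Terminated}.
States satisfying AX (ready ∧ ¬io): {Terminated}.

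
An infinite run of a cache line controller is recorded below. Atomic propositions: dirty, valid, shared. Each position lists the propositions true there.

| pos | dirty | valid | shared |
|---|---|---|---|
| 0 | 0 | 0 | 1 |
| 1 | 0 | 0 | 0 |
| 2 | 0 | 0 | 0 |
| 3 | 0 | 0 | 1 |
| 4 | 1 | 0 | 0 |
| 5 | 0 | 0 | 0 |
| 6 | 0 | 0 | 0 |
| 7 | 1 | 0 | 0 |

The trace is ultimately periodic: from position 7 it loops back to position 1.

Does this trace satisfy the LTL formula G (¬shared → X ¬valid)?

Yes

¬shared → X ¬valid holds at every position 0..7, and those are all positions ever visited, so G (¬shared → X ¬valid) holds.
Positions where ¬shared holds: 1, 2, 4, 5, 6, 7.
Check X ¬valid at each: 1→ok, 2→ok, 4→ok, 5→ok, 6→ok, 7→ok.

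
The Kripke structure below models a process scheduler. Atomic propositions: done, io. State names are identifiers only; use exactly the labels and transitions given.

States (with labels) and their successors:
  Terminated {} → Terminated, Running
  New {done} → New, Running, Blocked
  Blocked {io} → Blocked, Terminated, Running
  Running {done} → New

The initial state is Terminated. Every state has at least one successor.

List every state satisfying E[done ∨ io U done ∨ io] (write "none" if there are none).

States satisfying done ∨ io: {New, Blocked, Running}.
States satisfying E[done ∨ io U done ∨ io]: {New, Blocked, Running}.

{New, Blocked, Running}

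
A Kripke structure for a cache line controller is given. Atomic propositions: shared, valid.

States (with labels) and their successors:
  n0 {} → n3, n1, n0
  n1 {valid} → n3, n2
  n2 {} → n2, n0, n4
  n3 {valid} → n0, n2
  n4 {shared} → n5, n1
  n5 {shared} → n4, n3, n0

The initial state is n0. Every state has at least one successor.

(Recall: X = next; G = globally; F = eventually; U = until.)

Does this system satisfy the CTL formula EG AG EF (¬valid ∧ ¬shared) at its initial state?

Holds

States satisfying AG EF (¬valid ∧ ¬shared): {n0, n1, n2, n3, n4, n5}.
States satisfying EG AG EF (¬valid ∧ ¬shared): {n0, n1, n2, n3, n4, n5}.
n0 ∈ Sat(EG AG EF (¬valid ∧ ¬shared)).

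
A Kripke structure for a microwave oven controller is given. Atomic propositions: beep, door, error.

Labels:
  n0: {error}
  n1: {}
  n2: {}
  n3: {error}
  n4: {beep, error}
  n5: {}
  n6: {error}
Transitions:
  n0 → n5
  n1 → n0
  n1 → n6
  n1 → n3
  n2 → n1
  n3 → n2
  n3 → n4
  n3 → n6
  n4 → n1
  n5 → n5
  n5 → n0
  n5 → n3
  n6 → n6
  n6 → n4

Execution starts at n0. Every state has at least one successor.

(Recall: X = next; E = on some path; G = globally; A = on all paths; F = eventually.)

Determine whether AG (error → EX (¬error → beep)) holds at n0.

States satisfying error → EX (¬error → beep): {n1, n2, n3, n5, n6}.
States satisfying AG (error → EX (¬error → beep)): ∅.
n0 is reachable from n0 and violates error → EX (¬error → beep), so AG fails at n0.
n0 ∉ Sat(AG (error → EX (¬error → beep))).

Violated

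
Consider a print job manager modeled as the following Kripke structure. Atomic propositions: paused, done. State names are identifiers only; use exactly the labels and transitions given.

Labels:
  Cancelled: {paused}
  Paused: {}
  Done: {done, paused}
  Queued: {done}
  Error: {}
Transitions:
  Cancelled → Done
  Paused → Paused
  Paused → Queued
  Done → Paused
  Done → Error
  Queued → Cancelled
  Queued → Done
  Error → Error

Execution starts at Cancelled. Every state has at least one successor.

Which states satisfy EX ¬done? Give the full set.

States satisfying ¬done: {Cancelled, Paused, Error}.
States satisfying EX ¬done: {Paused, Done, Queued, Error}.

{Paused, Done, Queued, Error}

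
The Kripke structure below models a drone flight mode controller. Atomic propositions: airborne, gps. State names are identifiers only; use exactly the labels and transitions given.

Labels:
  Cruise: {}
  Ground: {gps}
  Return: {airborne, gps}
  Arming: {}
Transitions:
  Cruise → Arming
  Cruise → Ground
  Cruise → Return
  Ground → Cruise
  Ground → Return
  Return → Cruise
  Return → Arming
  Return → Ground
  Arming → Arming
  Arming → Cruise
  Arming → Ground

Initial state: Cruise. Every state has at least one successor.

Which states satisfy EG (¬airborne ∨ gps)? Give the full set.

{Cruise, Ground, Return, Arming}

States satisfying ¬airborne ∨ gps: {Cruise, Ground, Return, Arming}.
States satisfying EG (¬airborne ∨ gps): {Cruise, Ground, Return, Arming}.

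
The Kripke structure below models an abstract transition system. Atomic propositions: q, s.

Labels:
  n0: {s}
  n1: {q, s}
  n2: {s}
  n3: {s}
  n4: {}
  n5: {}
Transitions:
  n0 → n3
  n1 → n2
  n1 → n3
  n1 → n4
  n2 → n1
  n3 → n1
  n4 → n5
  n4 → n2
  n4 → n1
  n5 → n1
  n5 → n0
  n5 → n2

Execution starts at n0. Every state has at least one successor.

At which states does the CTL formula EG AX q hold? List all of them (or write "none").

none

States satisfying AX q: {n2, n3}.
States satisfying EG AX q: ∅.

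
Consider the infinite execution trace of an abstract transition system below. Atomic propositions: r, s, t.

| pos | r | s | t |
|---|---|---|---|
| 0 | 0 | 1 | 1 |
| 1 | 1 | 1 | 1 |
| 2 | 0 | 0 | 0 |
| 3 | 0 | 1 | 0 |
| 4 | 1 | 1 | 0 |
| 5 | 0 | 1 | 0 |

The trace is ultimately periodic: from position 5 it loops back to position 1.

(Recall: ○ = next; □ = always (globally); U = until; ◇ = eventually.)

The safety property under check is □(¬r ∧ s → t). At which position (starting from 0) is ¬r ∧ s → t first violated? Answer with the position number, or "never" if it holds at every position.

Check ¬r ∧ s → t at each position in order: 0 ✓, 1 ✓, 2 ✓.
At position 3 the labels are {s}, so ¬r ∧ s → t is false there. This is the first violation.

3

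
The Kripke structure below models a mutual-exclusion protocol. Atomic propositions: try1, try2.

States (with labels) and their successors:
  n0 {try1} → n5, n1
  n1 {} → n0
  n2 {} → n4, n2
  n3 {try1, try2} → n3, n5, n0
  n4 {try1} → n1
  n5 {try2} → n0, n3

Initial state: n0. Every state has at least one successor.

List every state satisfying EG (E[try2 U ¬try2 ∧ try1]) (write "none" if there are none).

States satisfying E[try2 U ¬try2 ∧ try1]: {n0, n3, n4, n5}.
States satisfying EG (E[try2 U ¬try2 ∧ try1]): {n0, n3, n5}.

{n0, n3, n5}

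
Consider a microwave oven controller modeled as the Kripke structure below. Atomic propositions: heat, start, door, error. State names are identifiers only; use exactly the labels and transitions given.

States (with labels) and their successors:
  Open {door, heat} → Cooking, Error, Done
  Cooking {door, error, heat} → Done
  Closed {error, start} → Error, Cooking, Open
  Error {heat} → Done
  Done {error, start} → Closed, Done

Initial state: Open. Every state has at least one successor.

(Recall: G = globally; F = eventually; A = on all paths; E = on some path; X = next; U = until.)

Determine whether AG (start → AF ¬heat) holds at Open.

States satisfying start → AF ¬heat: {Open, Cooking, Closed, Error, Done}.
States satisfying AG (start → AF ¬heat): {Open, Cooking, Closed, Error, Done}.
Every state reachable from Open satisfies start → AF ¬heat.
Open ∈ Sat(AG (start → AF ¬heat)).

Yes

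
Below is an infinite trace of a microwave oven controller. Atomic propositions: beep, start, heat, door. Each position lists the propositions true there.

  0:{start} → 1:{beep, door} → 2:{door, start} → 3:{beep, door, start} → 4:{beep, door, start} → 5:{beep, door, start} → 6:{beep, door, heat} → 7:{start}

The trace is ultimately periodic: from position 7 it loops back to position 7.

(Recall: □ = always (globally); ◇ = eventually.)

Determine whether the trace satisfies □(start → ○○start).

Does not hold

start → ○○start must hold at every position from 0 onward. It fails at position 4, so □(start → ○○start) is false.
Positions where start holds: 0, 2, 3, 4, 5, 7.
Check ○○start at each: 0→ok, 2→ok, 3→ok, 4→fails, 5→ok, 7→ok.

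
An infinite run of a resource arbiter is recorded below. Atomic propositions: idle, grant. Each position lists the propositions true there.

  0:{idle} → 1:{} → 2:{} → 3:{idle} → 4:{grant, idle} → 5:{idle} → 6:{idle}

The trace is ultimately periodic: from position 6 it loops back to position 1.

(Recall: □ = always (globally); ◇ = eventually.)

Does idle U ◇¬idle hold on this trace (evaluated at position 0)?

Walking from position 0: ◇¬idle first holds at position 0, and idle holds at every earlier position along the way, so idle U ◇¬idle holds.

Satisfied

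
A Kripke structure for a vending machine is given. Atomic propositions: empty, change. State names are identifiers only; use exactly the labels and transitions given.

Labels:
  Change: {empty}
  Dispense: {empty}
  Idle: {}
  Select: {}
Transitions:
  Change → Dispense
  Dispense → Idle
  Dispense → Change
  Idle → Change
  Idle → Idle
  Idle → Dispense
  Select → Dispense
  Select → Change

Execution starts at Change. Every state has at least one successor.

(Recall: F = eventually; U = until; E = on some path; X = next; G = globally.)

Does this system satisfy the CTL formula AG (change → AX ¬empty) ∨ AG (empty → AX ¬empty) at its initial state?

States satisfying change → AX ¬empty: {Change, Dispense, Idle, Select}.
States satisfying AG (change → AX ¬empty): {Change, Dispense, Idle, Select}.
States satisfying empty → AX ¬empty: {Idle, Select}.
States satisfying AG (empty → AX ¬empty): ∅.
States satisfying AG (change → AX ¬empty) ∨ AG (empty → AX ¬empty): {Change, Dispense, Idle, Select}.
Change ∈ Sat(AG (change → AX ¬empty) ∨ AG (empty → AX ¬empty)).

Yes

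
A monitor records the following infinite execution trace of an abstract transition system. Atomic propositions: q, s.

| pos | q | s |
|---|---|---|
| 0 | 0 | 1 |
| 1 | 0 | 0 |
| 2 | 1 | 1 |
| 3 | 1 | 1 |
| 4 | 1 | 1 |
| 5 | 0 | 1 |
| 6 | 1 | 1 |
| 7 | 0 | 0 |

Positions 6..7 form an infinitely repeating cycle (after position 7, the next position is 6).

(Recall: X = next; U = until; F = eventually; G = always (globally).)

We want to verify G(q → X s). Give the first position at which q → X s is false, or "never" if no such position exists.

Check q → X s at each position in order: 0 ✓, 1 ✓, 2 ✓, 3 ✓, 4 ✓, 5 ✓.
At position 6 the labels are {q, s} and the next position 7 has {}, so q → X s is false there. This is the first violation.

6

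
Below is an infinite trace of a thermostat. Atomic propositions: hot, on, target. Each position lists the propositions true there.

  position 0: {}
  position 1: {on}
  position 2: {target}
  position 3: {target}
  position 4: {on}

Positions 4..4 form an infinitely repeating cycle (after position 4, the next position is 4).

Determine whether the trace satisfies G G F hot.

G F hot must hold at every position from 0 onward. It fails at position 0, so G G F hot is false.

No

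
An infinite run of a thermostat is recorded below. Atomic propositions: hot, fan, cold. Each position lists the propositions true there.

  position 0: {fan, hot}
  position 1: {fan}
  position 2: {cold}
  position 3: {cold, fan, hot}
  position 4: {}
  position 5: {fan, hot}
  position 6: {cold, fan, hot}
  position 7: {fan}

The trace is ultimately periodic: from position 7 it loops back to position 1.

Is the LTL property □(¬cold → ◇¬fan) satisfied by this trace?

¬cold → ◇¬fan holds at every position 0..7, and those are all positions ever visited, so □(¬cold → ◇¬fan) holds.
Positions where ¬cold holds: 0, 1, 4, 5, 7.
Check ◇¬fan at each: 0→ok, 1→ok, 4→ok, 5→ok, 7→ok.

Yes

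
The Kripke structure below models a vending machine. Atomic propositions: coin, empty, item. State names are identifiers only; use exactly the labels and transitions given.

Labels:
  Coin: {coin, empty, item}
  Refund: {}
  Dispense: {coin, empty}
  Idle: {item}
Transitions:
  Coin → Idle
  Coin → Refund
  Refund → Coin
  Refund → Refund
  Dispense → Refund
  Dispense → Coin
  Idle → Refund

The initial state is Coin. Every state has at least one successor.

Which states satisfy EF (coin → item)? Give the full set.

{Coin, Refund, Dispense, Idle}

States satisfying coin → item: {Coin, Refund, Idle}.
States satisfying EF (coin → item): {Coin, Refund, Dispense, Idle}.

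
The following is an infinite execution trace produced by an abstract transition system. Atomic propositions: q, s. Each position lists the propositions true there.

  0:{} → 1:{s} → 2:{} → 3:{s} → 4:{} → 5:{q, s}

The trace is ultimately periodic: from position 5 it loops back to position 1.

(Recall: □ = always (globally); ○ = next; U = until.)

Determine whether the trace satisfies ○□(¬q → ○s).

The position after 0 is 1; □(¬q → ○s) is false there.

Violated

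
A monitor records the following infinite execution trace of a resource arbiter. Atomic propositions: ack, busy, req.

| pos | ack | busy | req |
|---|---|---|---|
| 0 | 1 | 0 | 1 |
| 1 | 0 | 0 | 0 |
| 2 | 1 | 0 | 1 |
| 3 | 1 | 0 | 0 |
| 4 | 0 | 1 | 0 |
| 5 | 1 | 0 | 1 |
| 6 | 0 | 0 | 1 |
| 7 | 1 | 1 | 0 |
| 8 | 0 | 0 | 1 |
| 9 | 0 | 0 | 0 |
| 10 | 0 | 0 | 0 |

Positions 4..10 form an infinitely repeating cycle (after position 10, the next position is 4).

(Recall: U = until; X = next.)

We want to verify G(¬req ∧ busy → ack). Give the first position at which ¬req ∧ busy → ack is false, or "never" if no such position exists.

Check ¬req ∧ busy → ack at each position in order: 0 ✓, 1 ✓, 2 ✓, 3 ✓.
At position 4 the labels are {busy}, so ¬req ∧ busy → ack is false there. This is the first violation.

4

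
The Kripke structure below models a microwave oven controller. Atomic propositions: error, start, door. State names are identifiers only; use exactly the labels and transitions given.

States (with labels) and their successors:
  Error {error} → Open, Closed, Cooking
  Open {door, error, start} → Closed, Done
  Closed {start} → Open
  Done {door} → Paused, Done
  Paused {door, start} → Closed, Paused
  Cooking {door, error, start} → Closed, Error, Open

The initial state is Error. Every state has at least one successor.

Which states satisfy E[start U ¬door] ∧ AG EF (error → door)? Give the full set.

{Error, Open, Closed, Paused, Cooking}

States satisfying start: {Open, Closed, Paused, Cooking}.
States satisfying ¬door: {Error, Closed}.
States satisfying E[start U ¬door]: {Error, Open, Closed, Paused, Cooking}.
States satisfying EF (error → door): {Error, Open, Closed, Done, Paused, Cooking}.
States satisfying AG EF (error → door): {Error, Open, Closed, Done, Paused, Cooking}.
States satisfying E[start U ¬door] ∧ AG EF (error → door): {Error, Open, Closed, Paused, Cooking}.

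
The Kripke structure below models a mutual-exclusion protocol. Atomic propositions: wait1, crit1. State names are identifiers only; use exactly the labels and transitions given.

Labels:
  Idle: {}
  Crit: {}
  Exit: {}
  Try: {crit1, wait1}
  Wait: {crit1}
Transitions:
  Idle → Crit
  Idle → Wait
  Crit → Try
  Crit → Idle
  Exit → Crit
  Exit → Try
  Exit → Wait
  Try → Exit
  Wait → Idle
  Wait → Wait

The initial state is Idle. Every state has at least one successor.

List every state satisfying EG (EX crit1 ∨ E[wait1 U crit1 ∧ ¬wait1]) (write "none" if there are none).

States satisfying EX crit1 ∨ E[wait1 U crit1 ∧ ¬wait1]: {Idle, Crit, Exit, Wait}.
States satisfying EG (EX crit1 ∨ E[wait1 U crit1 ∧ ¬wait1]): {Idle, Crit, Exit, Wait}.

{Idle, Crit, Exit, Wait}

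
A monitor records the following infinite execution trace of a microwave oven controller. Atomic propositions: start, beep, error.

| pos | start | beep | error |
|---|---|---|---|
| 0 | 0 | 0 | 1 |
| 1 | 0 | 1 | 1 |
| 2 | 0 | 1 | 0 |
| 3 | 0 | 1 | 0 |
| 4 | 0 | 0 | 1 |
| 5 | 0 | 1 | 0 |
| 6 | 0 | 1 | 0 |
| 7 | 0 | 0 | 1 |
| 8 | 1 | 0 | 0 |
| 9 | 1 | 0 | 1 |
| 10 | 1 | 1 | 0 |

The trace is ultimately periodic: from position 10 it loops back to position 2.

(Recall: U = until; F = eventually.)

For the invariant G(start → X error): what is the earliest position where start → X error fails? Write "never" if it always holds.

Check start → X error at each position in order: 0 ✓, 1 ✓, 2 ✓, 3 ✓, 4 ✓, 5 ✓, 6 ✓, 7 ✓, 8 ✓.
At position 9 the labels are {error, start} and the next position 10 has {beep, start}, so start → X error is false there. This is the first violation.

9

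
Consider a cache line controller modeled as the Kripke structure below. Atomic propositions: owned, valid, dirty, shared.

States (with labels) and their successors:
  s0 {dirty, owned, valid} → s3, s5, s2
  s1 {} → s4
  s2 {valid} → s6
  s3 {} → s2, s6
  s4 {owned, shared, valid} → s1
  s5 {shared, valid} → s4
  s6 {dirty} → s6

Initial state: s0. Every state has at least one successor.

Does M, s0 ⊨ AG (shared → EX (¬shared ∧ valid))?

States satisfying shared → EX (¬shared ∧ valid): {s0, s1, s2, s3, s6}.
States satisfying AG (shared → EX (¬shared ∧ valid)): {s2, s3, s6}.
s4 is reachable from s0 and violates shared → EX (¬shared ∧ valid), so AG fails at s0.
s0 ∉ Sat(AG (shared → EX (¬shared ∧ valid))).

Does not hold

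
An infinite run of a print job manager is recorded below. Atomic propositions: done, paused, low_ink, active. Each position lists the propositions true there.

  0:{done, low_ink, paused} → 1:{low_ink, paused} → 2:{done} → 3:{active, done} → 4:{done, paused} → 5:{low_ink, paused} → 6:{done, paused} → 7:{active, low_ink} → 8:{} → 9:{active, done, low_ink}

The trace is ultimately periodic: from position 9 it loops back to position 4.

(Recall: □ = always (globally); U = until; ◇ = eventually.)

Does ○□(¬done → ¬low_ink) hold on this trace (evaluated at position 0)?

Does not hold

The position after 0 is 1; □(¬done → ¬low_ink) is false there.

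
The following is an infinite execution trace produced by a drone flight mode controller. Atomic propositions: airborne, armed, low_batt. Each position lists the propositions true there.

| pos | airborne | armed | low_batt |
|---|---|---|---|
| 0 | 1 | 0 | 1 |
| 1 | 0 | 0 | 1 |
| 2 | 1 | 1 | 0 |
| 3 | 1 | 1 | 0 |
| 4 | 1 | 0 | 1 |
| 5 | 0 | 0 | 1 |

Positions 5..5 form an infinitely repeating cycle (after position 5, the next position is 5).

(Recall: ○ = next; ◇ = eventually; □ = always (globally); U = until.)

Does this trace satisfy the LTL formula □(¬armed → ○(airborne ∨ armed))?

No

¬armed → ○(airborne ∨ armed) must hold at every position from 0 onward. It fails at position 0, so □(¬armed → ○(airborne ∨ armed)) is false.
Positions where ¬armed holds: 0, 1, 4, 5.
Check ○(airborne ∨ armed) at each: 0→fails, 1→ok, 4→fails, 5→fails.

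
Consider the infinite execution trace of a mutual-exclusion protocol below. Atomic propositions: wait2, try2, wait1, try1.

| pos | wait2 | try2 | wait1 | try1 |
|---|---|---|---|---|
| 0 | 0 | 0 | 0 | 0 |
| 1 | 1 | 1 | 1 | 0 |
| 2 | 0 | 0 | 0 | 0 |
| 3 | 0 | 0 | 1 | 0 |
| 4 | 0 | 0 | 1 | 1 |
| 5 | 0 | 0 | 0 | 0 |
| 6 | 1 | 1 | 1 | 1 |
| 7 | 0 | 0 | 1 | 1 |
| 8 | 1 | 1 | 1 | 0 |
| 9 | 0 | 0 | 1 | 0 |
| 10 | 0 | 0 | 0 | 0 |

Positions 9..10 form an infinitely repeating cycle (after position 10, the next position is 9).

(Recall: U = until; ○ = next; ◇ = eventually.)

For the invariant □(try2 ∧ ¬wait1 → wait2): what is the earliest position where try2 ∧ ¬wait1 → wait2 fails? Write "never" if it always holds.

never

try2 ∧ ¬wait1 → wait2 holds at every position 0..10, and those are all the positions the trace ever visits, so the invariant □(try2 ∧ ¬wait1 → wait2) is never violated.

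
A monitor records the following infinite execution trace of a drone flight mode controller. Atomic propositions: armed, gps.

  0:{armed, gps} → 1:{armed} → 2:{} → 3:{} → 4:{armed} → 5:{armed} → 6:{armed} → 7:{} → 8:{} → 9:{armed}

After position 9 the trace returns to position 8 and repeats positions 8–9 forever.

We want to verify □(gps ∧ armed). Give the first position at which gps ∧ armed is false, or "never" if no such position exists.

Check gps ∧ armed at each position in order: 0 ✓.
At position 1 the labels are {armed}, so gps ∧ armed is false there. This is the first violation.

1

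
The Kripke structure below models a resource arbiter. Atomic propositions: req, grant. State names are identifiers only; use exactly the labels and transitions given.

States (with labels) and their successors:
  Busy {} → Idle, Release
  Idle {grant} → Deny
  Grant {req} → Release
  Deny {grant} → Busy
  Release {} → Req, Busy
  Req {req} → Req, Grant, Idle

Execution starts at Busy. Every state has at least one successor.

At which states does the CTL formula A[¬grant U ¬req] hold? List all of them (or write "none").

{Busy, Idle, Grant, Deny, Release}

States satisfying ¬grant: {Busy, Grant, Release, Req}.
States satisfying ¬req: {Busy, Idle, Deny, Release}.
States satisfying A[¬grant U ¬req]: {Busy, Idle, Grant, Deny, Release}.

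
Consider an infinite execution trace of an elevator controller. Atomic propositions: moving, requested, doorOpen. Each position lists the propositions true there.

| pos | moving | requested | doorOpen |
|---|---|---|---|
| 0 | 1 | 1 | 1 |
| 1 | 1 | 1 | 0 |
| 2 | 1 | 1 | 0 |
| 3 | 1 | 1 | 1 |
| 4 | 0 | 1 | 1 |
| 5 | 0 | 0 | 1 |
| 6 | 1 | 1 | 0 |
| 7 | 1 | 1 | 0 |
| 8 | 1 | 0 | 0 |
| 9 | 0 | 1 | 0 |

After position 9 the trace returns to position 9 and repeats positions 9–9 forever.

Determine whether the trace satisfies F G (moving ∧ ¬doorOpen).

Violated

G (moving ∧ ¬doorOpen) is false at every position 0..9, so it never becomes true and F G (moving ∧ ¬doorOpen) fails.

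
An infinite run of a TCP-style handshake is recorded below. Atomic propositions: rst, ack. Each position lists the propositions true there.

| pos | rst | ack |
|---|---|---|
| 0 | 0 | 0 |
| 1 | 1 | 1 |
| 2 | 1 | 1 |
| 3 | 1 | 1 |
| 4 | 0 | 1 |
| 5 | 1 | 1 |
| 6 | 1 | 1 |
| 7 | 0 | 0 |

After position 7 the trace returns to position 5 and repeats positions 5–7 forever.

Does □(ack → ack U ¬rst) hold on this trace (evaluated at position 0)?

ack → ack U ¬rst holds at every position 0..7, and those are all positions ever visited, so □(ack → ack U ¬rst) holds.
Positions where ack holds: 1, 2, 3, 4, 5, 6.
Check ack U ¬rst at each: 1→ok, 2→ok, 3→ok, 4→ok, 5→ok, 6→ok.

Holds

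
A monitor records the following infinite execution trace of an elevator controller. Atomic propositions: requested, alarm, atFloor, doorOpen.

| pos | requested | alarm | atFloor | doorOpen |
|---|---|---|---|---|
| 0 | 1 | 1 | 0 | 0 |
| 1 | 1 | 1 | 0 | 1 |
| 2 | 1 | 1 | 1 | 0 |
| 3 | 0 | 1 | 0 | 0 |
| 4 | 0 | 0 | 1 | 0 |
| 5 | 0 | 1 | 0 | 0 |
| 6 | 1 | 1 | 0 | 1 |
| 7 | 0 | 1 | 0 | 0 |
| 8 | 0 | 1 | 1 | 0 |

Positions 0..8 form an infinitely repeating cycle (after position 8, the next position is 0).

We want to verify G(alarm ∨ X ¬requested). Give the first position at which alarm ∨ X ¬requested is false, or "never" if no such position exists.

alarm ∨ X ¬requested holds at every position 0..8, and those are all the positions the trace ever visits, so the invariant G(alarm ∨ X ¬requested) is never violated.

never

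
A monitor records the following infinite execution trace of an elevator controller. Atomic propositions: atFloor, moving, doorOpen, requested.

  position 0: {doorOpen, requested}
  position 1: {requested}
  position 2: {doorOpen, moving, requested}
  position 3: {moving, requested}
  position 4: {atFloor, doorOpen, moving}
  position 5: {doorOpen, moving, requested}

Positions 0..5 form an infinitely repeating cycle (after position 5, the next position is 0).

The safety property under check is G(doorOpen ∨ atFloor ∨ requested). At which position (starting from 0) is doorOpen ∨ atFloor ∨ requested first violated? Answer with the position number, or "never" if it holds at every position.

doorOpen ∨ atFloor ∨ requested holds at every position 0..5, and those are all the positions the trace ever visits, so the invariant G(doorOpen ∨ atFloor ∨ requested) is never violated.

never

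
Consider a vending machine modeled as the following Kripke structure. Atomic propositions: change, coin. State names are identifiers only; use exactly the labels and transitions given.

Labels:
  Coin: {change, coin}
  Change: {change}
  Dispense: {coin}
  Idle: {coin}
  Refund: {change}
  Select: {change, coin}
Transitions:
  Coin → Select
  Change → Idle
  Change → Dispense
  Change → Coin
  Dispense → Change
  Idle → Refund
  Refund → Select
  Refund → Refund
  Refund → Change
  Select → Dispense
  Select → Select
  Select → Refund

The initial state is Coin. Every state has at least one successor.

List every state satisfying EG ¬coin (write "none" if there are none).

States satisfying ¬coin: {Change, Refund}.
States satisfying EG ¬coin: {Refund}.

{Refund}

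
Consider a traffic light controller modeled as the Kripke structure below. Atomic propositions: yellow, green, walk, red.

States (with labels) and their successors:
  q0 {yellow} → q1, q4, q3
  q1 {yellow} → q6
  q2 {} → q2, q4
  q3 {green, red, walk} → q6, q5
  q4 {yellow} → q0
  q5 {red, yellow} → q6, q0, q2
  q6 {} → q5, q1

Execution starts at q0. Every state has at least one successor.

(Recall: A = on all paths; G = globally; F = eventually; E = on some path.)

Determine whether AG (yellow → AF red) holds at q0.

No

States satisfying yellow → AF red: {q2, q3, q5, q6}.
States satisfying AG (yellow → AF red): ∅.
q0 is reachable from q0 and violates yellow → AF red, so AG fails at q0.
q0 ∉ Sat(AG (yellow → AF red)).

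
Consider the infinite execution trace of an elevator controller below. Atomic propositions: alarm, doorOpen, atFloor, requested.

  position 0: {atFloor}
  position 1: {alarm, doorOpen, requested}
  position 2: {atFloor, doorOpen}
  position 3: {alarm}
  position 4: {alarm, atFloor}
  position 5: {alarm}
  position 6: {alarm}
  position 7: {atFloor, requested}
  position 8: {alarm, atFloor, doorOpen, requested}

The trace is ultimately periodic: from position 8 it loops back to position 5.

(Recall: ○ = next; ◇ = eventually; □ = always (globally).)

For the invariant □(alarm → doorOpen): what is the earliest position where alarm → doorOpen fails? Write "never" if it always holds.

3

Check alarm → doorOpen at each position in order: 0 ✓, 1 ✓, 2 ✓.
At position 3 the labels are {alarm}, so alarm → doorOpen is false there. This is the first violation.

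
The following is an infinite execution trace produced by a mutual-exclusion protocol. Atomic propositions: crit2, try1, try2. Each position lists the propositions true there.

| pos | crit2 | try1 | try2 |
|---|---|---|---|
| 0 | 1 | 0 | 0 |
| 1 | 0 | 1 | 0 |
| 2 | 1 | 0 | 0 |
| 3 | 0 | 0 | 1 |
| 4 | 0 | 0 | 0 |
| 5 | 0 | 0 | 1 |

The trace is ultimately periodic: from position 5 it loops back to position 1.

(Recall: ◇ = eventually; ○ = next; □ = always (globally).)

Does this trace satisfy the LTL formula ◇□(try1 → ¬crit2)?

□(try1 → ¬crit2) holds at position 0, which is reachable from 0, so ◇□(try1 → ¬crit2) holds.

Holds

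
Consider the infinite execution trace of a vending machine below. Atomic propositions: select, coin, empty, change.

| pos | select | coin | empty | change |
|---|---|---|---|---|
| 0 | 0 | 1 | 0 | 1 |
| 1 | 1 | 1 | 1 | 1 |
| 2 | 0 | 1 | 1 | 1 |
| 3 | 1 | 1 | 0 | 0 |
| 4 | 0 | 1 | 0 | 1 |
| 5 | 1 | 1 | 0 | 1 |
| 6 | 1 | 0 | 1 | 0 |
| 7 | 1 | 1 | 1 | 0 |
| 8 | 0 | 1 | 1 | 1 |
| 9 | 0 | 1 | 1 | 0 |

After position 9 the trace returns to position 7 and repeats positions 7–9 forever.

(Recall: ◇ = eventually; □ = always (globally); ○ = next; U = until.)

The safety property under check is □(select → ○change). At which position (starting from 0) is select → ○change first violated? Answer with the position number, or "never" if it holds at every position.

Check select → ○change at each position in order: 0 ✓, 1 ✓, 2 ✓, 3 ✓, 4 ✓.
At position 5 the labels are {change, coin, select} and the next position 6 has {empty, select}, so select → ○change is false there. This is the first violation.

5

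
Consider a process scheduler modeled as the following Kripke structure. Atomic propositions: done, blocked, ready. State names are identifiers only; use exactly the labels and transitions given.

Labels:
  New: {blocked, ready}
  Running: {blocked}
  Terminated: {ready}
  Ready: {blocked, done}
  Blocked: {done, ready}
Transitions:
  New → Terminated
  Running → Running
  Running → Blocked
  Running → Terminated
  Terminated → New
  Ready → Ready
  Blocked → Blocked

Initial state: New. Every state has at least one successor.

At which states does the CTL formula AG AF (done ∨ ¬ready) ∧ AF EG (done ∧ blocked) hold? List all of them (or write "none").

{Ready}

States satisfying AF (done ∨ ¬ready): {Running, Ready, Blocked}.
States satisfying AG AF (done ∨ ¬ready): {Ready, Blocked}.
States satisfying EG (done ∧ blocked): {Ready}.
States satisfying AF EG (done ∧ blocked): {Ready}.
States satisfying AG AF (done ∨ ¬ready) ∧ AF EG (done ∧ blocked): {Ready}.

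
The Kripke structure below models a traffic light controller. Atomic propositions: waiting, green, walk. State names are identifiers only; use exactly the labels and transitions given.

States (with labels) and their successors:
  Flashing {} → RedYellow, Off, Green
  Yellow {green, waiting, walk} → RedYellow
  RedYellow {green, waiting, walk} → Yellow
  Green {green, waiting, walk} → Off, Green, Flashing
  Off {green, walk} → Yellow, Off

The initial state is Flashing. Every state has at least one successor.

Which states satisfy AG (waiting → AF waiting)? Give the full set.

{Flashing, Yellow, RedYellow, Green, Off}

States satisfying waiting → AF waiting: {Flashing, Yellow, RedYellow, Green, Off}.
States satisfying AG (waiting → AF waiting): {Flashing, Yellow, RedYellow, Green, Off}.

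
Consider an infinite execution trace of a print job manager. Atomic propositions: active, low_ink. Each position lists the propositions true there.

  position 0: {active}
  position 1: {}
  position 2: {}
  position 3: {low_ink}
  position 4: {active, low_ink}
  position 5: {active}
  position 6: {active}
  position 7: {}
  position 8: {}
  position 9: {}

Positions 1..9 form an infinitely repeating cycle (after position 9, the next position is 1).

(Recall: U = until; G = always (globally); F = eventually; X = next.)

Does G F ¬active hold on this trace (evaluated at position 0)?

Yes

F ¬active holds at every position 0..9, and those are all positions ever visited, so G F ¬active holds.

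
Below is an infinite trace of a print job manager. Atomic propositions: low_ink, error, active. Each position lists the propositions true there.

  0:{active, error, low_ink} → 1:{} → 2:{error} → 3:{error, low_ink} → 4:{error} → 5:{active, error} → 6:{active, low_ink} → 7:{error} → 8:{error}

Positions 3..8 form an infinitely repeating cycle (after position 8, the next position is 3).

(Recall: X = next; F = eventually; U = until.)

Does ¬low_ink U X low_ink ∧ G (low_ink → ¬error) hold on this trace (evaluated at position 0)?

Walking from position 0: at position 0, X low_ink has not yet held and ¬low_ink fails, so ¬low_ink U X low_ink is false.
low_ink → ¬error must hold at every position from 0 onward. It fails at position 0, so G (low_ink → ¬error) is false.
Positions where low_ink holds: 0, 3, 6.
Check ¬error at each: 0→fails, 3→fails, 6→ok.
At position 0: ¬low_ink U X low_ink is false; G (low_ink → ¬error) is false; so ¬low_ink U X low_ink ∧ G (low_ink → ¬error) is false.

No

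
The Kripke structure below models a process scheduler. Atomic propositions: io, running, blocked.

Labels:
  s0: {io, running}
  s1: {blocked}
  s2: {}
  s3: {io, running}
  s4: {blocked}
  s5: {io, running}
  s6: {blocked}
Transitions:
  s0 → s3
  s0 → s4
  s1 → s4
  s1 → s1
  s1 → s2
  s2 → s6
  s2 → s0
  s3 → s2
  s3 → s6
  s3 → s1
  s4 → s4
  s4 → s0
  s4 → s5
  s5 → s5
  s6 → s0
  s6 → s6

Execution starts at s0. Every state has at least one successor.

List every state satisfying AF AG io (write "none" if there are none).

{s5}

States satisfying AG io: {s5}.
States satisfying AF AG io: {s5}.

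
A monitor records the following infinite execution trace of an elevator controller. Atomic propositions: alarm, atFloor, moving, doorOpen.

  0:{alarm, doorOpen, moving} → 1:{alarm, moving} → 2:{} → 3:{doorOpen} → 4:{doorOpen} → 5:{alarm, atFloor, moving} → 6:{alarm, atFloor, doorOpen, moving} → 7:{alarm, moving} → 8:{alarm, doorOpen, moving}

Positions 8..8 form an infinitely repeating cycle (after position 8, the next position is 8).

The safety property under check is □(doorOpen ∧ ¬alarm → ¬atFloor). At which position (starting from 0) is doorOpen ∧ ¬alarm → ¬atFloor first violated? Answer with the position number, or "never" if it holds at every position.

doorOpen ∧ ¬alarm → ¬atFloor holds at every position 0..8, and those are all the positions the trace ever visits, so the invariant □(doorOpen ∧ ¬alarm → ¬atFloor) is never violated.

never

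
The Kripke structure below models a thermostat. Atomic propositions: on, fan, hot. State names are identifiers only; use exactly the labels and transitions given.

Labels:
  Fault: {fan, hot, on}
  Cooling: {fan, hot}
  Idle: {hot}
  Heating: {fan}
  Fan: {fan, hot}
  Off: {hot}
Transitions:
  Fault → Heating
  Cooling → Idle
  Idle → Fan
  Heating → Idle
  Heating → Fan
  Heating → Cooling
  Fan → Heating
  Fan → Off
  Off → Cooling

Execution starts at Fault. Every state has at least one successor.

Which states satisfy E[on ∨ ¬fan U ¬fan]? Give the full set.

States satisfying on ∨ ¬fan: {Fault, Idle, Off}.
States satisfying ¬fan: {Idle, Off}.
States satisfying E[on ∨ ¬fan U ¬fan]: {Idle, Off}.

{Idle, Off}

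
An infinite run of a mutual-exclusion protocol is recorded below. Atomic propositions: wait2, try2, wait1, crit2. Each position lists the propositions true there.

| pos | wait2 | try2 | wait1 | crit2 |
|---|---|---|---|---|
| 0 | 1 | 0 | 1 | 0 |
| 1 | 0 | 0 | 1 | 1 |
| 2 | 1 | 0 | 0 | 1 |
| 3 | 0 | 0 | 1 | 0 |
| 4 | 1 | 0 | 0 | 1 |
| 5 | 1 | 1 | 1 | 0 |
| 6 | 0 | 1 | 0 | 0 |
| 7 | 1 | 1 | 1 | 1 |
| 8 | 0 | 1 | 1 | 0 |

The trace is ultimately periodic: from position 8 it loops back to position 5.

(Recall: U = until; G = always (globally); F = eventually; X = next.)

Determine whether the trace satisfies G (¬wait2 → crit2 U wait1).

¬wait2 → crit2 U wait1 must hold at every position from 0 onward. It fails at position 6, so G (¬wait2 → crit2 U wait1) is false.
Positions where ¬wait2 holds: 1, 3, 6, 8.
Check crit2 U wait1 at each: 1→ok, 3→ok, 6→fails, 8→ok.

Violated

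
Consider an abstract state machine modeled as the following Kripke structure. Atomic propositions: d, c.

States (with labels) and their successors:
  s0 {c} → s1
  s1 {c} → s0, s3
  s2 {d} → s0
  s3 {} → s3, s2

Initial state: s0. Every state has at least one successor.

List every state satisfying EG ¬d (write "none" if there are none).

States satisfying ¬d: {s0, s1, s3}.
States satisfying EG ¬d: {s0, s1, s3}.

{s0, s1, s3}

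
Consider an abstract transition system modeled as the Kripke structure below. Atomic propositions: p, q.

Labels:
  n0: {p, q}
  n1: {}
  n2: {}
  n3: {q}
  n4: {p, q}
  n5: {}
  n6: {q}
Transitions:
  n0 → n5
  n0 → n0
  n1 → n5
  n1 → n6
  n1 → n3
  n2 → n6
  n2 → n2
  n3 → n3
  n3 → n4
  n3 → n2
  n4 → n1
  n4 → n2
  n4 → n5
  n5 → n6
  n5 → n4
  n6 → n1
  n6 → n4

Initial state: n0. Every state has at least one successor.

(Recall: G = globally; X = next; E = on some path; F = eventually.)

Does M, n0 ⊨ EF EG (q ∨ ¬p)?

States satisfying EG (q ∨ ¬p): {n0, n1, n2, n3, n4, n5, n6}.
States satisfying EF EG (q ∨ ¬p): {n0, n1, n2, n3, n4, n5, n6}.
Some path from n0 reaches a state where EG (q ∨ ¬p) holds.
n0 ∈ Sat(EF EG (q ∨ ¬p)).

Holds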